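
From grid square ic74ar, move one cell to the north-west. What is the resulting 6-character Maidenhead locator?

IC64xs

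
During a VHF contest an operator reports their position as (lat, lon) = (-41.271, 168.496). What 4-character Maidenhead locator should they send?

RE48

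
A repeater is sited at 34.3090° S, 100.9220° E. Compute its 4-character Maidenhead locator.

Add 180° to longitude and 90° to latitude: 280.92, 55.69.
Field: 280.92/20 → 14 → O, 55.69/10 → 5 → F; chars OF.
Square: 0.92/2 → 0, 5.69/1 → 5; chars 05.

OF05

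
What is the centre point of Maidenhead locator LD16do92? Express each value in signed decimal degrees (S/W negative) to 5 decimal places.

-53.40625, 42.32917

Field L=11, D=3: +11·20° lon, +3·10° lat → SW at lon 40°, lat -60°.
Square 1, 6: +1·2° lon, +6·1° lat → SW at lon 42°, lat -54°.
Subsquare d=3, o=14: +3·0.0833333° lon, +14·0.0416667° lat → SW at lon 42.25°, lat -53.4167°.
Extended square 9, 2: +9·0.00833333° lon, +2·0.00416667° lat → SW at lon 42.325°, lat -53.4083°.
Cell spans 0.00833333° lon × 0.00416667° lat. Centre is SW corner plus half of each.
latitude -53.40625, longitude 42.32917.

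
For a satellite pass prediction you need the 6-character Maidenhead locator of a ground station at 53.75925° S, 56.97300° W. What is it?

Add 180° to longitude and 90° to latitude: 123.0270, 36.2407.
Field: 123.0270/20 → 6 → G, 36.2407/10 → 3 → D; chars GD.
Square: 3.0270/2 → 1, 6.2407/1 → 6; chars 16.
Subsquare: 1.0270/0.0833333 → 12 → m, 0.2407/0.0416667 → 5 → f; chars mf.

GD16mf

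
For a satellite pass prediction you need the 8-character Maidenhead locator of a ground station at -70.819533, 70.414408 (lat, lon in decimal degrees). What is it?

MB59ee93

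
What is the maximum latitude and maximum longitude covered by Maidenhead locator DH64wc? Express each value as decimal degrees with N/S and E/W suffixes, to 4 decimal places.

15.8750° S, 106.0833° W

Field D=3, H=7: +3·20° lon, +7·10° lat → SW at lon -120°, lat -20°.
Square 6, 4: +6·2° lon, +4·1° lat → SW at lon -108°, lat -16°.
Subsquare w=22, c=2: +22·0.0833333° lon, +2·0.0416667° lat → SW at lon -106.167°, lat -15.9167°.
Cell spans 0.0833333° lon × 0.0416667° lat. NE corner is SW corner plus one full cell.
latitude 15.8750° S, longitude 106.0833° W.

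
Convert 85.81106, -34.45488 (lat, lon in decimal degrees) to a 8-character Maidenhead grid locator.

HR25st54

Add 180° to longitude and 90° to latitude: 145.54512, 175.81106.
Field (20°×10°, letters A–R): 145.54512/20 → 7 → H, 175.81106/10 → 17 → R; chars HR.
Square (2°×1°, digits 0–9): 5.54512/2 → 2, 5.81106/1 → 5; chars 25.
Subsquare (5′×2.5′, letters a–x): 1.54512/0.0833333 → 18 → s, 0.81106/0.0416667 → 19 → t; chars st.
Extended square (30″×15″, digits 0–9): 0.04512/0.00833333 → 5, 0.01939/0.00416667 → 4; chars 54.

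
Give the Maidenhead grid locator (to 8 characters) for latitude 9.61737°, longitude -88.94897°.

EJ59mo68

Add 180° to longitude and 90° to latitude: 91.05103, 99.61737.
Field (20°×10°, letters A–R): 91.05103/20 → 4 → E, 99.61737/10 → 9 → J; chars EJ.
Square (2°×1°, digits 0–9): 11.05103/2 → 5, 9.61737/1 → 9; chars 59.
Subsquare (5′×2.5′, letters a–x): 1.05103/0.0833333 → 12 → m, 0.61737/0.0416667 → 14 → o; chars mo.
Extended square (30″×15″, digits 0–9): 0.05103/0.00833333 → 6, 0.03404/0.00416667 → 8; chars 68.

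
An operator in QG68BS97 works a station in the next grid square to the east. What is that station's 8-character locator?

Longitude extended square 9; +1 → 10, wraps to 0, carry into subsquare.
Longitude subsquare b = 1; +1 → 2 = c.
The latitude characters are unchanged.

QG68cs07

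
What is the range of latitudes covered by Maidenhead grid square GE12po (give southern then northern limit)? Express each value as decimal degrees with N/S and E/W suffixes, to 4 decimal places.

47.4167° S, 47.3750° S

Field G=6, E=4: +6·20° lon, +4·10° lat → SW at lon -60°, lat -50°.
Square 1, 2: +1·2° lon, +2·1° lat → SW at lon -58°, lat -48°.
Subsquare p=15, o=14: +15·0.0833333° lon, +14·0.0416667° lat → SW at lon -56.75°, lat -47.4167°.
Cell spans 0.0833333° lon × 0.0416667° lat.
south 47.4167° S, north 47.3750° S.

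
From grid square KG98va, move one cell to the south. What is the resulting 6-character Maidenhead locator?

KG97vx

Latitude subsquare a = 0; −1 → -1, wraps to 23 = x, carry into square.
Latitude square 8; −1 → 7.
The longitude characters are unchanged.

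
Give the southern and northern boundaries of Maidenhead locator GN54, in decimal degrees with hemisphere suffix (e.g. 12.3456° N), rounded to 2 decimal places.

44.00° N, 45.00° N

Field G=6, N=13: +6·20° lon, +13·10° lat → SW at lon -60°, lat 40°.
Square 5, 4: +5·2° lon, +4·1° lat → SW at lon -50°, lat 44°.
Cell spans 2° lon × 1° lat.
south 44.00° N, north 45.00° N.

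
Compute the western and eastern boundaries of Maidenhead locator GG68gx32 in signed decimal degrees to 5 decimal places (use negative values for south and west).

-47.47500, -47.46667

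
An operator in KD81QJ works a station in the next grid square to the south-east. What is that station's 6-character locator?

Longitude subsquare q = 16; +1 → 17 = r.
Latitude subsquare j = 9; −1 → 8 = i.

KD81ri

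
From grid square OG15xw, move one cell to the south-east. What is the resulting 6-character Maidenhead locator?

OG25av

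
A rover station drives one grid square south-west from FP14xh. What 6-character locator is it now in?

FP14wg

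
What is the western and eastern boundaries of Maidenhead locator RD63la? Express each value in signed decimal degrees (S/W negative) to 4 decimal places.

Field R=17, D=3: +17·20° lon, +3·10° lat → SW at lon 160°, lat -60°.
Square 6, 3: +6·2° lon, +3·1° lat → SW at lon 172°, lat -57°.
Subsquare l=11, a=0: +11·0.0833333° lon, +0·0.0416667° lat → SW at lon 172.917°, lat -57°.
Cell spans 0.0833333° lon × 0.0416667° lat.
west 172.9167, east 173.0000.

172.9167, 173.0000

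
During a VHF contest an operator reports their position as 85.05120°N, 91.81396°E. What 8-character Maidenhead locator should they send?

Add 180° to longitude and 90° to latitude: 271.81396, 175.05120.
Field: 271.81396/20 → 13 → N, 175.05120/10 → 17 → R; chars NR.
Square: 11.81396/2 → 5, 5.05120/1 → 5; chars 55.
Subsquare: 1.81396/0.0833333 → 21 → v, 0.05120/0.0416667 → 1 → b; chars vb.
Extended square: 0.06396/0.00833333 → 7, 0.00953/0.00416667 → 2; chars 72.

NR55vb72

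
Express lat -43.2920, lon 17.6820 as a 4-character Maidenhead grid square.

JE86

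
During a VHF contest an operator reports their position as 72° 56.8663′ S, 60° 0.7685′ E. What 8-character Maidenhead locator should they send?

MB07ab12

Offset from 180°W / 90°S: lon 240.01281°, lat 17.05223°.
Field: 240.01281/20 → 12 → M, 17.05223/10 → 1 → B; chars MB.
Square: 0.01281/2 → 0, 7.05223/1 → 7; chars 07.
Subsquare: 0.01281/0.0833333 → 0 → a, 0.05223/0.0416667 → 1 → b; chars ab.
Extended square: 0.01281/0.00833333 → 1, 0.01056/0.00416667 → 2; chars 12.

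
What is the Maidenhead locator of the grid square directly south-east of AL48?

Longitude square 4; +1 → 5.
Latitude square 8; −1 → 7.

AL57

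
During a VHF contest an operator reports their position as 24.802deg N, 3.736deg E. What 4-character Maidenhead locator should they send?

Add 180° to longitude and 90° to latitude: 183.74, 114.80.
Field: lon ⌊183.74/20⌋ = 9 → J; lat ⌊114.80/10⌋ = 11 → L.
Square: lon ⌊3.74/2⌋ = 1; lat ⌊4.80/1⌋ = 4.

JL14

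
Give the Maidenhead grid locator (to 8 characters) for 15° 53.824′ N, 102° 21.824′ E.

Add 180° to longitude and 90° to latitude: 282.36373, 105.89707.
Field: lon ⌊282.36373/20⌋ = 14 → O; lat ⌊105.89707/10⌋ = 10 → K.
Square: lon ⌊2.36373/2⌋ = 1; lat ⌊5.89707/1⌋ = 5.
Subsquare: lon ⌊0.36373/0.0833333⌋ = 4 → e; lat ⌊0.89707/0.0416667⌋ = 21 → v.
Extended square: lon ⌊0.03040/0.00833333⌋ = 3; lat ⌊0.02207/0.00416667⌋ = 5.

OK15ev35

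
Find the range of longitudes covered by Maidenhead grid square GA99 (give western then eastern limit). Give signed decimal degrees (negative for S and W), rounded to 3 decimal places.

Field G=6, A=0: +6·20° lon, +0·10° lat → SW at lon -60°, lat -90°.
Square 9, 9: +9·2° lon, +9·1° lat → SW at lon -42°, lat -81°.
Cell spans 2° lon × 1° lat.
west -42.000, east -40.000.

-42.000, -40.000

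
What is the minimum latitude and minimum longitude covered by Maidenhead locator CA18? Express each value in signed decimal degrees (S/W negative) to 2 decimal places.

Field C=2, A=0: +2·20° lon, +0·10° lat → SW at lon -140°, lat -90°.
Square 1, 8: +1·2° lon, +8·1° lat → SW at lon -138°, lat -82°.
latitude -82.00, longitude -138.00.

-82.00, -138.00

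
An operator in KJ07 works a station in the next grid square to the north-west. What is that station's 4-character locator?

JJ98

Longitude square 0; −1 → -1, wraps to 9, carry into field.
Longitude field K = 10; −1 → 9 = J.
Latitude square 7; +1 → 8.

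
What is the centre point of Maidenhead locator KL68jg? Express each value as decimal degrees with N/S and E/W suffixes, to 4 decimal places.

28.2708° N, 32.7917° E

Field K=10, L=11: +10·20° lon, +11·10° lat → SW at lon 20°, lat 20°.
Square 6, 8: +6·2° lon, +8·1° lat → SW at lon 32°, lat 28°.
Subsquare j=9, g=6: +9·0.0833333° lon, +6·0.0416667° lat → SW at lon 32.75°, lat 28.25°.
Cell spans 0.0833333° lon × 0.0416667° lat. Centre is SW corner plus half of each.
latitude 28.2708° N, longitude 32.7917° E.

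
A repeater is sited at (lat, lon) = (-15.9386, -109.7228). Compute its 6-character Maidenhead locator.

Offset from 180°W / 90°S: lon 70.2772°, lat 74.0614°.
Field: 70.2772/20 → 3 → D, 74.0614/10 → 7 → H; chars DH.
Square: 10.2772/2 → 5, 4.0614/1 → 4; chars 54.
Subsquare: 0.2772/0.0833333 → 3 → d, 0.0614/0.0416667 → 1 → b; chars db.

DH54db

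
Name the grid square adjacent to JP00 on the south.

JO09

Latitude square 0; −1 → -1, wraps to 9, carry into field.
Latitude field P = 15; −1 → 14 = O.
The longitude characters are unchanged.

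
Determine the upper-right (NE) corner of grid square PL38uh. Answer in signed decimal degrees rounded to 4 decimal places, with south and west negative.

28.3333, 127.7500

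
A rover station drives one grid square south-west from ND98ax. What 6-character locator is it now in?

ND88xw

Longitude subsquare a = 0; −1 → -1, wraps to 23 = x, carry into square.
Longitude square 9; −1 → 8.
Latitude subsquare x = 23; −1 → 22 = w.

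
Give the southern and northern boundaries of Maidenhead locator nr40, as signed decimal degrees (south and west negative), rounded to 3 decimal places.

Field N=13, R=17: +13·20° lon, +17·10° lat → SW at lon 80°, lat 80°.
Square 4, 0: +4·2° lon, +0·1° lat → SW at lon 88°, lat 80°.
Cell spans 2° lon × 1° lat.
south 80.000, north 81.000.

80.000, 81.000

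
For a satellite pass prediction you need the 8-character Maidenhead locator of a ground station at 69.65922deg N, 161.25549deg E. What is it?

RP09pp08

Offset from 180°W / 90°S: lon 341.25549°, lat 159.65922°.
Field (20°×10°, letters A–R): lon ⌊341.25549/20⌋ = 17 → R; lat ⌊159.65922/10⌋ = 15 → P.
Square (2°×1°, digits 0–9): lon ⌊1.25549/2⌋ = 0; lat ⌊9.65922/1⌋ = 9.
Subsquare (5′×2.5′, letters a–x): lon ⌊1.25549/0.0833333⌋ = 15 → p; lat ⌊0.65922/0.0416667⌋ = 15 → p.
Extended square (30″×15″, digits 0–9): lon ⌊0.00549/0.00833333⌋ = 0; lat ⌊0.03422/0.00416667⌋ = 8.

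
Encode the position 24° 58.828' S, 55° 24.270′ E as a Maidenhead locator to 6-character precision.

Shift to the Maidenhead origin (180°W, 90°S): lon 235.4045, lat 65.0195.
Field (20°×10°, letters A–R): lon ⌊235.4045/20⌋ = 11 → L; lat ⌊65.0195/10⌋ = 6 → G.
Square (2°×1°, digits 0–9): lon ⌊15.4045/2⌋ = 7; lat ⌊5.0195/1⌋ = 5.
Subsquare (5′×2.5′, letters a–x): lon ⌊1.4045/0.0833333⌋ = 16 → q; lat ⌊0.0195/0.0416667⌋ = 0 → a.

LG75qa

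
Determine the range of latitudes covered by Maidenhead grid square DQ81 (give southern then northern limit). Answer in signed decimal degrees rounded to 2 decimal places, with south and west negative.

71.00, 72.00

Field D=3, Q=16: +3·20° lon, +16·10° lat → SW at lon -120°, lat 70°.
Square 8, 1: +8·2° lon, +1·1° lat → SW at lon -104°, lat 71°.
Cell spans 2° lon × 1° lat.
south 71.00, north 72.00.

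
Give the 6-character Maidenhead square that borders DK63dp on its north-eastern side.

DK63eq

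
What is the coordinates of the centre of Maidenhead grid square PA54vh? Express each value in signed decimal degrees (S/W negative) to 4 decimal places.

Field P=15, A=0: +15·20° lon, +0·10° lat → SW at lon 120°, lat -90°.
Square 5, 4: +5·2° lon, +4·1° lat → SW at lon 130°, lat -86°.
Subsquare v=21, h=7: +21·0.0833333° lon, +7·0.0416667° lat → SW at lon 131.75°, lat -85.7083°.
Cell spans 0.0833333° lon × 0.0416667° lat. Centre is SW corner plus half of each.
latitude -85.6875, longitude 131.7917.

-85.6875, 131.7917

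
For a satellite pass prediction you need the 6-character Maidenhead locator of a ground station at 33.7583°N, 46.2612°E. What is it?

LM33ds

Offset from 180°W / 90°S: lon 226.2612°, lat 123.7583°.
Field: 226.2612/20 → 11 → L, 123.7583/10 → 12 → M; chars LM.
Square: 6.2612/2 → 3, 3.7583/1 → 3; chars 33.
Subsquare: 0.2612/0.0833333 → 3 → d, 0.7583/0.0416667 → 18 → s; chars ds.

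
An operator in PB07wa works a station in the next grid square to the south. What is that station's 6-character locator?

PB06wx

Latitude subsquare a = 0; −1 → -1, wraps to 23 = x, carry into square.
Latitude square 7; −1 → 6.
The longitude characters are unchanged.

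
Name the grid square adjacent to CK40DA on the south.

Latitude subsquare a = 0; −1 → -1, wraps to 23 = x, carry into square.
Latitude square 0; −1 → -1, wraps to 9, carry into field.
Latitude field K = 10; −1 → 9 = J.
The longitude characters are unchanged.

CJ49dx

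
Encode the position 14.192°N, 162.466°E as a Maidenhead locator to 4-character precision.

Add 180° to longitude and 90° to latitude: 342.47, 104.19.
Field (20°×10°, letters A–R): lon ⌊342.47/20⌋ = 17 → R; lat ⌊104.19/10⌋ = 10 → K.
Square (2°×1°, digits 0–9): lon ⌊2.47/2⌋ = 1; lat ⌊4.19/1⌋ = 4.

RK14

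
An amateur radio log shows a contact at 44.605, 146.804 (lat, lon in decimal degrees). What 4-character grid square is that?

Add 180° to longitude and 90° to latitude: 326.80, 134.60.
Field: 326.80/20 → 16 → Q, 134.60/10 → 13 → N; chars QN.
Square: 6.80/2 → 3, 4.60/1 → 4; chars 34.

QN34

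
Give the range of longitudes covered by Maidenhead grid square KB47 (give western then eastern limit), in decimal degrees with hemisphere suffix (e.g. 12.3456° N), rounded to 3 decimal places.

28.000° E, 30.000° E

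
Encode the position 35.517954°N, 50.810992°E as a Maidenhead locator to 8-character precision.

LM55jm74

Shift to the Maidenhead origin (180°W, 90°S): lon 230.81099, lat 125.51795.
Field: lon ⌊230.81099/20⌋ = 11 → L; lat ⌊125.51795/10⌋ = 12 → M.
Square: lon ⌊10.81099/2⌋ = 5; lat ⌊5.51795/1⌋ = 5.
Subsquare: lon ⌊0.81099/0.0833333⌋ = 9 → j; lat ⌊0.51795/0.0416667⌋ = 12 → m.
Extended square: lon ⌊0.06099/0.00833333⌋ = 7; lat ⌊0.01795/0.00416667⌋ = 4.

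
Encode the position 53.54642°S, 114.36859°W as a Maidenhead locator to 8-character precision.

DD26tk58

Add 180° to longitude and 90° to latitude: 65.63141, 36.45358.
Field: 65.63141/20 → 3 → D, 36.45358/10 → 3 → D; chars DD.
Square: 5.63141/2 → 2, 6.45358/1 → 6; chars 26.
Subsquare: 1.63141/0.0833333 → 19 → t, 0.45358/0.0416667 → 10 → k; chars tk.
Extended square: 0.04808/0.00833333 → 5, 0.03691/0.00416667 → 8; chars 58.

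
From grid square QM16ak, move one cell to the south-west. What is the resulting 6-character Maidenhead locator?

QM06xj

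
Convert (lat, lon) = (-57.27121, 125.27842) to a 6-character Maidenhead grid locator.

PD22pr

Shift to the Maidenhead origin (180°W, 90°S): lon 305.2784, lat 32.7288.
Field: 305.2784/20 → 15 → P, 32.7288/10 → 3 → D; chars PD.
Square: 5.2784/2 → 2, 2.7288/1 → 2; chars 22.
Subsquare: 1.2784/0.0833333 → 15 → p, 0.7288/0.0416667 → 17 → r; chars pr.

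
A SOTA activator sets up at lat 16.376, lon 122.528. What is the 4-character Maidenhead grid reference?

PK16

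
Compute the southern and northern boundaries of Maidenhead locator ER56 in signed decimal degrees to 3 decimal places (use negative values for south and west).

86.000, 87.000

Field E=4, R=17: +4·20° lon, +17·10° lat → SW at lon -100°, lat 80°.
Square 5, 6: +5·2° lon, +6·1° lat → SW at lon -90°, lat 86°.
Cell spans 2° lon × 1° lat.
south 86.000, north 87.000.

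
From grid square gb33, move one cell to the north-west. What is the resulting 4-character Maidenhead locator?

GB24

Longitude square 3; −1 → 2.
Latitude square 3; +1 → 4.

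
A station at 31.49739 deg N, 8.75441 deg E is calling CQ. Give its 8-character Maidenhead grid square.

Add 180° to longitude and 90° to latitude: 188.75441, 121.49739.
Field (20°×10°, letters A–R): 188.75441/20 → 9 → J, 121.49739/10 → 12 → M; chars JM.
Square (2°×1°, digits 0–9): 8.75441/2 → 4, 1.49739/1 → 1; chars 41.
Subsquare (5′×2.5′, letters a–x): 0.75441/0.0833333 → 9 → j, 0.49739/0.0416667 → 11 → l; chars jl.
Extended square (30″×15″, digits 0–9): 0.00441/0.00833333 → 0, 0.03906/0.00416667 → 9; chars 09.

JM41jl09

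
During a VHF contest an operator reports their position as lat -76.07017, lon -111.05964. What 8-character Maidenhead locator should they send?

DB43lw23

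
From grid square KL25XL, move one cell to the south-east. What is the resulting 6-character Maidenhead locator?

KL35ak

Longitude subsquare x = 23; +1 → 24, wraps to 0 = a, carry into square.
Longitude square 2; +1 → 3.
Latitude subsquare l = 11; −1 → 10 = k.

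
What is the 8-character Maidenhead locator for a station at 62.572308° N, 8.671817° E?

JP42in07

Add 180° to longitude and 90° to latitude: 188.67182, 152.57231.
Field: 188.67182/20 → 9 → J, 152.57231/10 → 15 → P; chars JP.
Square: 8.67182/2 → 4, 2.57231/1 → 2; chars 42.
Subsquare: 0.67182/0.0833333 → 8 → i, 0.57231/0.0416667 → 13 → n; chars in.
Extended square: 0.00515/0.00833333 → 0, 0.03064/0.00416667 → 7; chars 07.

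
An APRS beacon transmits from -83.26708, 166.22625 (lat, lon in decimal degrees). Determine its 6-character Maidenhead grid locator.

RA36cr

Offset from 180°W / 90°S: lon 346.2262°, lat 6.7329°.
Field (20°×10°, letters A–R): 346.2262/20 → 17 → R, 6.7329/10 → 0 → A; chars RA.
Square (2°×1°, digits 0–9): 6.2262/2 → 3, 6.7329/1 → 6; chars 36.
Subsquare (5′×2.5′, letters a–x): 0.2262/0.0833333 → 2 → c, 0.7329/0.0416667 → 17 → r; chars cr.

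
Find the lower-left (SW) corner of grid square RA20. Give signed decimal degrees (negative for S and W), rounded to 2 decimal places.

-90.00, 164.00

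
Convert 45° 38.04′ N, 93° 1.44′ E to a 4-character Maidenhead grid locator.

Offset from 180°W / 90°S: lon 273.02°, lat 135.63°.
Field: lon ⌊273.02/20⌋ = 13 → N; lat ⌊135.63/10⌋ = 13 → N.
Square: lon ⌊13.02/2⌋ = 6; lat ⌊5.63/1⌋ = 5.

NN65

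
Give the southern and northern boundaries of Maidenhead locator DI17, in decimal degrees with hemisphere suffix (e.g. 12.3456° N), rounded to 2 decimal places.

3.00° S, 2.00° S

Field D=3, I=8: +3·20° lon, +8·10° lat → SW at lon -120°, lat -10°.
Square 1, 7: +1·2° lon, +7·1° lat → SW at lon -118°, lat -3°.
Cell spans 2° lon × 1° lat.
south 3.00° S, north 2.00° S.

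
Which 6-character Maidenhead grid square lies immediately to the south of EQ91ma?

EQ90mx

Latitude subsquare a = 0; −1 → -1, wraps to 23 = x, carry into square.
Latitude square 1; −1 → 0.
The longitude characters are unchanged.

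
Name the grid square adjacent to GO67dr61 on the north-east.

GO67dr72

Longitude extended square 6; +1 → 7.
Latitude extended square 1; +1 → 2.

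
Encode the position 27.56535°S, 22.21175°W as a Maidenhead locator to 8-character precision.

Shift to the Maidenhead origin (180°W, 90°S): lon 157.78825, lat 62.43465.
Field: lon ⌊157.78825/20⌋ = 7 → H; lat ⌊62.43465/10⌋ = 6 → G.
Square: lon ⌊17.78825/2⌋ = 8; lat ⌊2.43465/1⌋ = 2.
Subsquare: lon ⌊1.78825/0.0833333⌋ = 21 → v; lat ⌊0.43465/0.0416667⌋ = 10 → k.
Extended square: lon ⌊0.03825/0.00833333⌋ = 4; lat ⌊0.01798/0.00416667⌋ = 4.

HG82vk44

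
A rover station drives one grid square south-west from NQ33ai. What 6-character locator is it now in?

NQ23xh

Longitude subsquare a = 0; −1 → -1, wraps to 23 = x, carry into square.
Longitude square 3; −1 → 2.
Latitude subsquare i = 8; −1 → 7 = h.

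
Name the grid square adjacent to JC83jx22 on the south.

Latitude extended square 2; −1 → 1.
The longitude characters are unchanged.

JC83jx21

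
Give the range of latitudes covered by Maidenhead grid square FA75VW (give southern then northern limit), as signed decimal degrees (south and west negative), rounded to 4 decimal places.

Field F=5, A=0: +5·20° lon, +0·10° lat → SW at lon -80°, lat -90°.
Square 7, 5: +7·2° lon, +5·1° lat → SW at lon -66°, lat -85°.
Subsquare v=21, w=22: +21·0.0833333° lon, +22·0.0416667° lat → SW at lon -64.25°, lat -84.0833°.
Cell spans 0.0833333° lon × 0.0416667° lat.
south -84.0833, north -84.0417.

-84.0833, -84.0417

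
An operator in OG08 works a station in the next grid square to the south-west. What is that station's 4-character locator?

NG97

Longitude square 0; −1 → -1, wraps to 9, carry into field.
Longitude field O = 14; −1 → 13 = N.
Latitude square 8; −1 → 7.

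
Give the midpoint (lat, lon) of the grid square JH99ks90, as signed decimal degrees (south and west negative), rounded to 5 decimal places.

Field J=9, H=7: +9·20° lon, +7·10° lat → SW at lon 0°, lat -20°.
Square 9, 9: +9·2° lon, +9·1° lat → SW at lon 18°, lat -11°.
Subsquare k=10, s=18: +10·0.0833333° lon, +18·0.0416667° lat → SW at lon 18.8333°, lat -10.25°.
Extended square 9, 0: +9·0.00833333° lon, +0·0.00416667° lat → SW at lon 18.9083°, lat -10.25°.
Cell spans 0.00833333° lon × 0.00416667° lat. Centre is SW corner plus half of each.
latitude -10.24792, longitude 18.91250.

-10.24792, 18.91250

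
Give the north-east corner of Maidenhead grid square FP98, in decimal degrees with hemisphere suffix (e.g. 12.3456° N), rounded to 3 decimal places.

69.000° N, 60.000° W

Field F=5, P=15: +5·20° lon, +15·10° lat → SW at lon -80°, lat 60°.
Square 9, 8: +9·2° lon, +8·1° lat → SW at lon -62°, lat 68°.
Cell spans 2° lon × 1° lat. NE corner is SW corner plus one full cell.
latitude 69.000° N, longitude 60.000° W.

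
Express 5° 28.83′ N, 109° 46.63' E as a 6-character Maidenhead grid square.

Offset from 180°W / 90°S: lon 289.7772°, lat 95.4805°.
Field: lon ⌊289.7772/20⌋ = 14 → O; lat ⌊95.4805/10⌋ = 9 → J.
Square: lon ⌊9.7772/2⌋ = 4; lat ⌊5.4805/1⌋ = 5.
Subsquare: lon ⌊1.7772/0.0833333⌋ = 21 → v; lat ⌊0.4805/0.0416667⌋ = 11 → l.

OJ45vl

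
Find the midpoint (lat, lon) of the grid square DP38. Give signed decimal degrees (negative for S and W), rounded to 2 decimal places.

Field D=3, P=15: +3·20° lon, +15·10° lat → SW at lon -120°, lat 60°.
Square 3, 8: +3·2° lon, +8·1° lat → SW at lon -114°, lat 68°.
Cell spans 2° lon × 1° lat. Centre is SW corner plus half of each.
latitude 68.50, longitude -113.00.

68.50, -113.00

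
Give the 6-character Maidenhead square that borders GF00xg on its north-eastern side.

GF10ah

Longitude subsquare x = 23; +1 → 24, wraps to 0 = a, carry into square.
Longitude square 0; +1 → 1.
Latitude subsquare g = 6; +1 → 7 = h.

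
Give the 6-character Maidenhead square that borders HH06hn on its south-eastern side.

HH06im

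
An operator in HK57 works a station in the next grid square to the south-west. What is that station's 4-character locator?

Longitude square 5; −1 → 4.
Latitude square 7; −1 → 6.

HK46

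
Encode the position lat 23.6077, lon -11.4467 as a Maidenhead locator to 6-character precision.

Shift to the Maidenhead origin (180°W, 90°S): lon 168.5533, lat 113.6077.
Field (20°×10°, letters A–R): lon ⌊168.5533/20⌋ = 8 → I; lat ⌊113.6077/10⌋ = 11 → L.
Square (2°×1°, digits 0–9): lon ⌊8.5533/2⌋ = 4; lat ⌊3.6077/1⌋ = 3.
Subsquare (5′×2.5′, letters a–x): lon ⌊0.5533/0.0833333⌋ = 6 → g; lat ⌊0.6077/0.0416667⌋ = 14 → o.

IL43go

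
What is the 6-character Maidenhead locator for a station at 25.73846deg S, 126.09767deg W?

Offset from 180°W / 90°S: lon 53.9023°, lat 64.2615°.
Field: 53.9023/20 → 2 → C, 64.2615/10 → 6 → G; chars CG.
Square: 13.9023/2 → 6, 4.2615/1 → 4; chars 64.
Subsquare: 1.9023/0.0833333 → 22 → w, 0.2615/0.0416667 → 6 → g; chars wg.

CG64wg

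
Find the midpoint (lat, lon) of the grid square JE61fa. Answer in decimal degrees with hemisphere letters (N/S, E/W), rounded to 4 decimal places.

48.9792° S, 12.4583° E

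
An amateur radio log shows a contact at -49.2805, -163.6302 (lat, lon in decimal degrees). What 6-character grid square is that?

AE80er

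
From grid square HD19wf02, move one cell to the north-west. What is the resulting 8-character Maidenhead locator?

HD19vf93

Longitude extended square 0; −1 → -1, wraps to 9, carry into subsquare.
Longitude subsquare w = 22; −1 → 21 = v.
Latitude extended square 2; +1 → 3.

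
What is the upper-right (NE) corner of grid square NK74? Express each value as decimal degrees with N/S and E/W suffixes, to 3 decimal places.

15.000° N, 96.000° E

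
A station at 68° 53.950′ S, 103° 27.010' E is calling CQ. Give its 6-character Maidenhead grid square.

OC11rc

Offset from 180°W / 90°S: lon 283.4502°, lat 21.1008°.
Field: 283.4502/20 → 14 → O, 21.1008/10 → 2 → C; chars OC.
Square: 3.4502/2 → 1, 1.1008/1 → 1; chars 11.
Subsquare: 1.4502/0.0833333 → 17 → r, 0.1008/0.0416667 → 2 → c; chars rc.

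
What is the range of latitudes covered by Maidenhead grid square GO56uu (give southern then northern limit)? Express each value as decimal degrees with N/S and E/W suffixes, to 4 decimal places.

Field G=6, O=14: +6·20° lon, +14·10° lat → SW at lon -60°, lat 50°.
Square 5, 6: +5·2° lon, +6·1° lat → SW at lon -50°, lat 56°.
Subsquare u=20, u=20: +20·0.0833333° lon, +20·0.0416667° lat → SW at lon -48.3333°, lat 56.8333°.
Cell spans 0.0833333° lon × 0.0416667° lat.
south 56.8333° N, north 56.8750° N.

56.8333° N, 56.8750° N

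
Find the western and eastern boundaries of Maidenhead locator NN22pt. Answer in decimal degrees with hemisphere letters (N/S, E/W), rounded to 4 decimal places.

85.2500° E, 85.3333° E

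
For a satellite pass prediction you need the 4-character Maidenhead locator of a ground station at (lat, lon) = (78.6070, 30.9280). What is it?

KQ58

Add 180° to longitude and 90° to latitude: 210.93, 168.61.
Field: lon ⌊210.93/20⌋ = 10 → K; lat ⌊168.61/10⌋ = 16 → Q.
Square: lon ⌊10.93/2⌋ = 5; lat ⌊8.61/1⌋ = 8.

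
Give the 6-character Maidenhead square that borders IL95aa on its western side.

Longitude subsquare a = 0; −1 → -1, wraps to 23 = x, carry into square.
Longitude square 9; −1 → 8.
The latitude characters are unchanged.

IL85xa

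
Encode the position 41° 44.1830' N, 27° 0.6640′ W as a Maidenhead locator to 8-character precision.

Shift to the Maidenhead origin (180°W, 90°S): lon 152.98893, lat 131.73638.
Field: lon ⌊152.98893/20⌋ = 7 → H; lat ⌊131.73638/10⌋ = 13 → N.
Square: lon ⌊12.98893/2⌋ = 6; lat ⌊1.73638/1⌋ = 1.
Subsquare: lon ⌊0.98893/0.0833333⌋ = 11 → l; lat ⌊0.73638/0.0416667⌋ = 17 → r.
Extended square: lon ⌊0.07227/0.00833333⌋ = 8; lat ⌊0.02805/0.00416667⌋ = 6.

HN61lr86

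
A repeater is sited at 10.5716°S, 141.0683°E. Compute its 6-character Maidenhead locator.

QH09mk

Shift to the Maidenhead origin (180°W, 90°S): lon 321.0683, lat 79.4284.
Field (20°×10°, letters A–R): lon ⌊321.0683/20⌋ = 16 → Q; lat ⌊79.4284/10⌋ = 7 → H.
Square (2°×1°, digits 0–9): lon ⌊1.0683/2⌋ = 0; lat ⌊9.4284/1⌋ = 9.
Subsquare (5′×2.5′, letters a–x): lon ⌊1.0683/0.0833333⌋ = 12 → m; lat ⌊0.4284/0.0416667⌋ = 10 → k.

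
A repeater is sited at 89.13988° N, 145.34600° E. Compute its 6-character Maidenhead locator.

Add 180° to longitude and 90° to latitude: 325.3460, 179.1399.
Field (20°×10°, letters A–R): 325.3460/20 → 16 → Q, 179.1399/10 → 17 → R; chars QR.
Square (2°×1°, digits 0–9): 5.3460/2 → 2, 9.1399/1 → 9; chars 29.
Subsquare (5′×2.5′, letters a–x): 1.3460/0.0833333 → 16 → q, 0.1399/0.0416667 → 3 → d; chars qd.

QR29qd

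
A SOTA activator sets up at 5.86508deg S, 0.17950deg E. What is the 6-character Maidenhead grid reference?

Shift to the Maidenhead origin (180°W, 90°S): lon 180.1795, lat 84.1349.
Field: 180.1795/20 → 9 → J, 84.1349/10 → 8 → I; chars JI.
Square: 0.1795/2 → 0, 4.1349/1 → 4; chars 04.
Subsquare: 0.1795/0.0833333 → 2 → c, 0.1349/0.0416667 → 3 → d; chars cd.

JI04cd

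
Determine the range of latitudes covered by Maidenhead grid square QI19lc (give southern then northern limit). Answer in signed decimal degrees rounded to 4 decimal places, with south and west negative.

-0.9167, -0.8750

Field Q=16, I=8: +16·20° lon, +8·10° lat → SW at lon 140°, lat -10°.
Square 1, 9: +1·2° lon, +9·1° lat → SW at lon 142°, lat -1°.
Subsquare l=11, c=2: +11·0.0833333° lon, +2·0.0416667° lat → SW at lon 142.917°, lat -0.916667°.
Cell spans 0.0833333° lon × 0.0416667° lat.
south -0.9167, north -0.8750.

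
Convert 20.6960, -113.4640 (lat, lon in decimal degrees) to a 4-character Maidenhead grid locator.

Add 180° to longitude and 90° to latitude: 66.54, 110.70.
Field: 66.54/20 → 3 → D, 110.70/10 → 11 → L; chars DL.
Square: 6.54/2 → 3, 0.70/1 → 0; chars 30.

DL30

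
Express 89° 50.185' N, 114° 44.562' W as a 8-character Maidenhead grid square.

DR29pu00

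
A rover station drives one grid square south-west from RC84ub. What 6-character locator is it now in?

RC84ta

Longitude subsquare u = 20; −1 → 19 = t.
Latitude subsquare b = 1; −1 → 0 = a.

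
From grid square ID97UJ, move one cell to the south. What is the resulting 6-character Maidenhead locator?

ID97ui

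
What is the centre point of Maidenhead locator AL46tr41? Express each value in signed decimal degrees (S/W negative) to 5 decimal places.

26.71458, -170.37917

Field A=0, L=11: +0·20° lon, +11·10° lat → SW at lon -180°, lat 20°.
Square 4, 6: +4·2° lon, +6·1° lat → SW at lon -172°, lat 26°.
Subsquare t=19, r=17: +19·0.0833333° lon, +17·0.0416667° lat → SW at lon -170.417°, lat 26.7083°.
Extended square 4, 1: +4·0.00833333° lon, +1·0.00416667° lat → SW at lon -170.383°, lat 26.7125°.
Cell spans 0.00833333° lon × 0.00416667° lat. Centre is SW corner plus half of each.
latitude 26.71458, longitude -170.37917.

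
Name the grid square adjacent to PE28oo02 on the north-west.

Longitude extended square 0; −1 → -1, wraps to 9, carry into subsquare.
Longitude subsquare o = 14; −1 → 13 = n.
Latitude extended square 2; +1 → 3.

PE28no93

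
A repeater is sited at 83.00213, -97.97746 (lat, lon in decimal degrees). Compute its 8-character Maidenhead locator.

Shift to the Maidenhead origin (180°W, 90°S): lon 82.02254, lat 173.00213.
Field (20°×10°, letters A–R): lon ⌊82.02254/20⌋ = 4 → E; lat ⌊173.00213/10⌋ = 17 → R.
Square (2°×1°, digits 0–9): lon ⌊2.02254/2⌋ = 1; lat ⌊3.00213/1⌋ = 3.
Subsquare (5′×2.5′, letters a–x): lon ⌊0.02254/0.0833333⌋ = 0 → a; lat ⌊0.00213/0.0416667⌋ = 0 → a.
Extended square (30″×15″, digits 0–9): lon ⌊0.02254/0.00833333⌋ = 2; lat ⌊0.00213/0.00416667⌋ = 0.

ER13aa20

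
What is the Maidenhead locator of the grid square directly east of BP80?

BP90

Longitude square 8; +1 → 9.
The latitude characters are unchanged.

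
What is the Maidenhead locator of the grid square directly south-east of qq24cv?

QQ24du

Longitude subsquare c = 2; +1 → 3 = d.
Latitude subsquare v = 21; −1 → 20 = u.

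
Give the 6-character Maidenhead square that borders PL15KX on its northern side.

Latitude subsquare x = 23; +1 → 24, wraps to 0 = a, carry into square.
Latitude square 5; +1 → 6.
The longitude characters are unchanged.

PL16ka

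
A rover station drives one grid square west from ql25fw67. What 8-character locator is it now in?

Longitude extended square 6; −1 → 5.
The latitude characters are unchanged.

QL25fw57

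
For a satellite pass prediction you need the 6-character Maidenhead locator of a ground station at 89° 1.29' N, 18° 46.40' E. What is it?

JR99ja

Shift to the Maidenhead origin (180°W, 90°S): lon 198.7733, lat 179.0215.
Field: 198.7733/20 → 9 → J, 179.0215/10 → 17 → R; chars JR.
Square: 18.7733/2 → 9, 9.0215/1 → 9; chars 99.
Subsquare: 0.7733/0.0833333 → 9 → j, 0.0215/0.0416667 → 0 → a; chars ja.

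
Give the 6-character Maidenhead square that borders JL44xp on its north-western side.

Longitude subsquare x = 23; −1 → 22 = w.
Latitude subsquare p = 15; +1 → 16 = q.

JL44wq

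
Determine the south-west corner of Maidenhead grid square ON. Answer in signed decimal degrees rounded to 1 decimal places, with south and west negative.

Field O=14, N=13: +14·20° lon, +13·10° lat → SW at lon 100°, lat 40°.
latitude 40.0, longitude 100.0.

40.0, 100.0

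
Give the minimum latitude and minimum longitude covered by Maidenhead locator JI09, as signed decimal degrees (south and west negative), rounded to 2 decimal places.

Field J=9, I=8: +9·20° lon, +8·10° lat → SW at lon 0°, lat -10°.
Square 0, 9: +0·2° lon, +9·1° lat → SW at lon 0°, lat -1°.
latitude -1.00, longitude 0.00.

-1.00, 0.00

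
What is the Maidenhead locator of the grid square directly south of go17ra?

Latitude subsquare a = 0; −1 → -1, wraps to 23 = x, carry into square.
Latitude square 7; −1 → 6.
The longitude characters are unchanged.

GO16rx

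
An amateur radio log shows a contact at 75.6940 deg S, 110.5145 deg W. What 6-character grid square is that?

DB44rh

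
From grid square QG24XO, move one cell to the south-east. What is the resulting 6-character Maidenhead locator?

QG34an

Longitude subsquare x = 23; +1 → 24, wraps to 0 = a, carry into square.
Longitude square 2; +1 → 3.
Latitude subsquare o = 14; −1 → 13 = n.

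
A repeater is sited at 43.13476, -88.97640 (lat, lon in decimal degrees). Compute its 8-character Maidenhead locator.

EN53md22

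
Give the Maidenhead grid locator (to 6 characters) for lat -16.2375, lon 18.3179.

Offset from 180°W / 90°S: lon 198.3179°, lat 73.7625°.
Field: 198.3179/20 → 9 → J, 73.7625/10 → 7 → H; chars JH.
Square: 18.3179/2 → 9, 3.7625/1 → 3; chars 93.
Subsquare: 0.3179/0.0833333 → 3 → d, 0.7625/0.0416667 → 18 → s; chars ds.

JH93ds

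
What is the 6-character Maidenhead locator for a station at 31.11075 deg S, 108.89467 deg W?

DF58nv

Shift to the Maidenhead origin (180°W, 90°S): lon 71.1053, lat 58.8893.
Field (20°×10°, letters A–R): lon ⌊71.1053/20⌋ = 3 → D; lat ⌊58.8893/10⌋ = 5 → F.
Square (2°×1°, digits 0–9): lon ⌊11.1053/2⌋ = 5; lat ⌊8.8893/1⌋ = 8.
Subsquare (5′×2.5′, letters a–x): lon ⌊1.1053/0.0833333⌋ = 13 → n; lat ⌊0.8893/0.0416667⌋ = 21 → v.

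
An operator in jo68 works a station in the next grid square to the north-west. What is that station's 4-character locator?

JO59

Longitude square 6; −1 → 5.
Latitude square 8; +1 → 9.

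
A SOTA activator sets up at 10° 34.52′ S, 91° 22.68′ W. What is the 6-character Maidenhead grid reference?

Offset from 180°W / 90°S: lon 88.6220°, lat 79.4247°.
Field (20°×10°, letters A–R): 88.6220/20 → 4 → E, 79.4247/10 → 7 → H; chars EH.
Square (2°×1°, digits 0–9): 8.6220/2 → 4, 9.4247/1 → 9; chars 49.
Subsquare (5′×2.5′, letters a–x): 0.6220/0.0833333 → 7 → h, 0.4247/0.0416667 → 10 → k; chars hk.

EH49hk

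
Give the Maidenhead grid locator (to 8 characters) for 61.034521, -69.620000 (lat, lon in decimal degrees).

FP51ea58

Offset from 180°W / 90°S: lon 110.38000°, lat 151.03452°.
Field: lon ⌊110.38000/20⌋ = 5 → F; lat ⌊151.03452/10⌋ = 15 → P.
Square: lon ⌊10.38000/2⌋ = 5; lat ⌊1.03452/1⌋ = 1.
Subsquare: lon ⌊0.38000/0.0833333⌋ = 4 → e; lat ⌊0.03452/0.0416667⌋ = 0 → a.
Extended square: lon ⌊0.04667/0.00833333⌋ = 5; lat ⌊0.03452/0.00416667⌋ = 8.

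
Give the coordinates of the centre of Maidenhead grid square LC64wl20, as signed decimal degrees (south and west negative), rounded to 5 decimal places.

-65.53958, 53.85417

Field L=11, C=2: +11·20° lon, +2·10° lat → SW at lon 40°, lat -70°.
Square 6, 4: +6·2° lon, +4·1° lat → SW at lon 52°, lat -66°.
Subsquare w=22, l=11: +22·0.0833333° lon, +11·0.0416667° lat → SW at lon 53.8333°, lat -65.5417°.
Extended square 2, 0: +2·0.00833333° lon, +0·0.00416667° lat → SW at lon 53.85°, lat -65.5417°.
Cell spans 0.00833333° lon × 0.00416667° lat. Centre is SW corner plus half of each.
latitude -65.53958, longitude 53.85417.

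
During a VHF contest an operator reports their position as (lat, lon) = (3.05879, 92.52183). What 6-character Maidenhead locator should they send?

NJ63gb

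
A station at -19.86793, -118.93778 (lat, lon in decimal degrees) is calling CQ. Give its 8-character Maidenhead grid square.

DH00md71

Add 180° to longitude and 90° to latitude: 61.06222, 70.13207.
Field (20°×10°, letters A–R): lon ⌊61.06222/20⌋ = 3 → D; lat ⌊70.13207/10⌋ = 7 → H.
Square (2°×1°, digits 0–9): lon ⌊1.06222/2⌋ = 0; lat ⌊0.13207/1⌋ = 0.
Subsquare (5′×2.5′, letters a–x): lon ⌊1.06222/0.0833333⌋ = 12 → m; lat ⌊0.13207/0.0416667⌋ = 3 → d.
Extended square (30″×15″, digits 0–9): lon ⌊0.06222/0.00833333⌋ = 7; lat ⌊0.00707/0.00416667⌋ = 1.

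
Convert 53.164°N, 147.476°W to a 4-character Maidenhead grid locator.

BO63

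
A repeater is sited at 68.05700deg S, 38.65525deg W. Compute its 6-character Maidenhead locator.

HC01qw

Offset from 180°W / 90°S: lon 141.3448°, lat 21.9430°.
Field: 141.3448/20 → 7 → H, 21.9430/10 → 2 → C; chars HC.
Square: 1.3448/2 → 0, 1.9430/1 → 1; chars 01.
Subsquare: 1.3448/0.0833333 → 16 → q, 0.9430/0.0416667 → 22 → w; chars qw.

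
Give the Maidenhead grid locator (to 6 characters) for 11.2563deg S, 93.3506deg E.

NH68qr

Shift to the Maidenhead origin (180°W, 90°S): lon 273.3506, lat 78.7437.
Field (20°×10°, letters A–R): lon ⌊273.3506/20⌋ = 13 → N; lat ⌊78.7437/10⌋ = 7 → H.
Square (2°×1°, digits 0–9): lon ⌊13.3506/2⌋ = 6; lat ⌊8.7437/1⌋ = 8.
Subsquare (5′×2.5′, letters a–x): lon ⌊1.3506/0.0833333⌋ = 16 → q; lat ⌊0.7437/0.0416667⌋ = 17 → r.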